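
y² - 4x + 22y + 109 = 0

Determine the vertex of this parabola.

(-3, -11)

Only y is squared. Complete the square in y: (y + 11)² = 4(x + 3).
Vertex (-3, -11); 4p = 4 so p = 1. Opens right.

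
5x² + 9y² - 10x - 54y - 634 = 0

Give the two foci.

Group: 5(x² - 2x) + 9(y² - 6y) = 634
Complete the square in x and y: 5(x - 1)² + 9(y - 3)² = 634 + 5 + 81 = 720
Divide by 720: (x - 1)²/144 + (y - 3)²/80 = 1
Ellipse, center (1, 3), major axis horizontal; a² = 144, b² = 80.
c² = a² - b² = 144 - 80 = 64, so c = 8.
Foci lie on the horizontal axis through the center: (h ± c, k).

(-7, 3) and (9, 3)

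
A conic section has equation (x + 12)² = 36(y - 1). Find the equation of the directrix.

Vertex (-12, 1); 4p = 36 so p = 9. Opens up.
Directrix is the horizontal line y = k − p = 1 − (9) = -8.

y = -8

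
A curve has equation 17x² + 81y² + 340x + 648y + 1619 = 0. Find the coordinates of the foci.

Group the x- and y-terms: 17(x² + 20x) + 81(y² + 8y) = -1619
Complete the square: 17(x + 10)² + 81(y + 4)² = -1619 + 1700 + 1296 = 1377
Dividing both sides by 1377: (x + 10)²/81 + (y + 4)²/17 = 1
Ellipse, center (-10, -4), major axis horizontal; a² = 81, b² = 17.
c² = a² - b² = 81 - 17 = 64, so c = 8.
Foci lie on the horizontal axis through the center: (h ± c, k).

(-18, -4) and (-2, -4)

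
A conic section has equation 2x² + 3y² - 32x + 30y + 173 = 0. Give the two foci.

Group the x- and y-terms: 2(x² - 16x) + 3(y² + 10y) = -173
2(x - 8)² + 3(y + 5)² = -173 + 128 + 75 = 30
Divide by 30: (x - 8)²/15 + (y + 5)²/10 = 1
Ellipse, center (8, -5), major axis horizontal; a² = 15, b² = 10.
c² = a² - b² = 15 - 10 = 5, so c = √5.
Foci lie on the horizontal axis through the center: (h ± c, k).

(8 - √5, -5) and (8 + √5, -5)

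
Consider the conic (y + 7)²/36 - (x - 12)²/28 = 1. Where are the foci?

(12, -15) and (12, 1)

Center (12, -7). The positive term is the y-term, so the transverse axis is vertical; a² = 36, b² = 28.
c² = a² + b² = 36 + 28 = 64, so c = 8.
Foci lie on the vertical axis through the center: (h, k ± c).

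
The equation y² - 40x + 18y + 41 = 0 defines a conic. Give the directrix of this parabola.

x = -11

Only y is squared. Complete the square in y: (y + 9)² = 40(x + 1).
Vertex (-1, -9); 4p = 40 so p = 10. Opens right.
Directrix is the vertical line x = h − p = -1 − (10) = -11.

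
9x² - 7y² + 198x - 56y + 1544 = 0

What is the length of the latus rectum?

Group the x- and y-terms: 9(x² + 22x) -7(y² + 8y) = -1544
Complete the square: 9(x + 11)² -7(y + 4)² = -1544 + 1089 - 112 = -567
Dividing both sides by -567: (y + 4)²/81 - (x + 11)²/63 = 1
Hyperbola, center (-11, -4), transverse axis vertical; a² = 81, b² = 63.
Latus rectum length = 2b²/a = 2·63/9 = 14.

14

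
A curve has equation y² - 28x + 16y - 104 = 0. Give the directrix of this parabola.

x = -13

Only y is squared. Complete the square in y: (y + 8)² = 28(x + 6).
Vertex (-6, -8); 4p = 28 so p = 7. Opens right.
Directrix is the vertical line x = h − p = -6 − (7) = -13.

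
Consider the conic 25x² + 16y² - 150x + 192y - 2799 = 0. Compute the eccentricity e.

25(x² - 6x) + 16(y² + 12y) = 2799
Complete the square: 25(x - 3)² + 16(y + 6)² = 2799 + 225 + 576 = 3600
Divide by 3600: (x - 3)²/144 + (y + 6)²/225 = 1
Ellipse, center (3, -6), major axis vertical; a² = 225, b² = 144.
c² = a² - b² = 81, so c = 9.
e = c/a = 9/15 = 3/5.

e = 3/5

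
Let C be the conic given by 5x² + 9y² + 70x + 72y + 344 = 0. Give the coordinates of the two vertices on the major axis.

(-10, -4) and (-4, -4)

Rearranging, 5(x² + 14x) + 9(y² + 8y) = -344.
Complete the square: 5(x + 7)² + 9(y + 4)² = -344 + 245 + 144 = 45
Divide through by 45 to get (x + 7)²/9 + (y + 4)²/5 = 1.
Ellipse, center (-7, -4), major axis horizontal; a² = 9, b² = 5.
a = 3. Vertices at (h ± a, k).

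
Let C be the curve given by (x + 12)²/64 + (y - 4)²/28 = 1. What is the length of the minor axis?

Center (-12, 4). The larger denominator 64 sits under the x-term, so the major axis is horizontal; a² = 64, b² = 28.
b² = 28 so b = 2√7; the minor axis has length 2b = 4√7.

4√7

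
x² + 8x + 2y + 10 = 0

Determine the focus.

(-4, 5/2)

Only x is squared. Complete the square in x: (x + 4)² = -2(y - 3).
Vertex (-4, 3); 4p = -2 so p = -1/2. Opens down.
Focus is p units from the vertex along the axis: (h, k + p).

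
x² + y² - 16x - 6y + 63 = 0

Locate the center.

(8, 3)

Rearranging, (x² - 16x) + (y² - 6y) = -63.
Complete the square: (x - 8)² + (y - 3)² = -63 + 64 + 9 = 10
So (x - 8)² + (y - 3)² = 10.
Circle centered at (8, 3) with r² = 10.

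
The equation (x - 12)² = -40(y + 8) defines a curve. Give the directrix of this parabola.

y = 2

Vertex (12, -8); 4p = -40 so p = -10. Opens down.
Directrix is the horizontal line y = k − p = -8 − (-10) = 2.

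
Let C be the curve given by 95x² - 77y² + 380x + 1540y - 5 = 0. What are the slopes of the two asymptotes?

√7315/77 and -√7315/77

95(x² + 4x) -77(y² - 20y) = 5
95(x + 2)² -77(y - 10)² = 5 + 380 - 7700 = -7315
Dividing both sides by -7315: (y - 10)²/95 - (x + 2)²/77 = 1
Hyperbola, center (-2, 10), transverse axis vertical; a² = 95, b² = 77.
For a vertical hyperbola the asymptotes have slope ±a/b.
Here that is ±√95/√77 = ±√7315/77.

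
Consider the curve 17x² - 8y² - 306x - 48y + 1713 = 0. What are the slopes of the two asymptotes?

√34/4 and -√34/4

17(x² - 18x) -8(y² + 6y) = -1713
Complete the square: 17(x - 9)² -8(y + 3)² = -1713 + 1377 - 72 = -408
Divide through by -408 to get (y + 3)²/51 - (x - 9)²/24 = 1.
Hyperbola, center (9, -3), transverse axis vertical; a² = 51, b² = 24.
For a vertical hyperbola the asymptotes have slope ±a/b.
Here that is ±√51/2√6 = ±√34/4.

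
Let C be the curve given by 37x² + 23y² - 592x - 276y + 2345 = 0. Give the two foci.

Group the x- and y-terms: 37(x² - 16x) + 23(y² - 12y) = -2345
37(x - 8)² + 23(y - 6)² = -2345 + 2368 + 828 = 851
Divide by 851: (x - 8)²/23 + (y - 6)²/37 = 1
Ellipse, center (8, 6), major axis vertical; a² = 37, b² = 23.
c² = a² - b² = 37 - 23 = 14, so c = √14.
Foci lie on the vertical axis through the center: (h, k ± c).

(8, 6 - √14) and (8, 6 + √14)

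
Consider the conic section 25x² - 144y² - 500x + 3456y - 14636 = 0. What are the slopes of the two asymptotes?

Collect terms: 25(x² - 20x) -144(y² - 24y) = 14636
25(x - 10)² -144(y - 12)² = 14636 + 2500 - 20736 = -3600
Divide through by -3600 to get (y - 12)²/25 - (x - 10)²/144 = 1.
Hyperbola, center (10, 12), transverse axis vertical; a² = 25, b² = 144.
For a vertical hyperbola the asymptotes have slope ±a/b.
Here that is ±5/12.

5/12 and -5/12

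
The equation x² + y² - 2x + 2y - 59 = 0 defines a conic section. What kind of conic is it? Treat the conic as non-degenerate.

No xy term. Coefficients of x² and y² are A = 1, C = 1.
A = C (same sign) ⇒ circle.

circle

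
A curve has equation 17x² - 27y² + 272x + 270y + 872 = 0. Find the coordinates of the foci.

Collect terms: 17(x² + 16x) -27(y² - 10y) = -872
Complete the square: 17(x + 8)² -27(y - 5)² = -872 + 1088 - 675 = -459
Divide by -459: (y - 5)²/17 - (x + 8)²/27 = 1
Hyperbola, center (-8, 5), transverse axis vertical; a² = 17, b² = 27.
c² = a² + b² = 17 + 27 = 44, so c = 2√11.
Foci lie on the vertical axis through the center: (h, k ± c).

(-8, 5 - 2√11) and (-8, 5 + 2√11)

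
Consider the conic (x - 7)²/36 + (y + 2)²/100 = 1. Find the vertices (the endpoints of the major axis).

(7, -12) and (7, 8)

Center (7, -2). The larger denominator 100 sits under the y-term, so the major axis is vertical; a² = 100, b² = 36.
a = 10. Vertices at (h, k ± a).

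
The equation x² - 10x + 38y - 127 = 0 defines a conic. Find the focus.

Only x is squared. Complete the square in x: (x - 5)² = -38(y - 4).
Vertex (5, 4); 4p = -38 so p = -19/2. Opens down.
Focus is p units from the vertex along the axis: (h, k + p).

(5, -11/2)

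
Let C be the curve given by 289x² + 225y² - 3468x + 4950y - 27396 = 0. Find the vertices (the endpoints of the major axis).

(6, -28) and (6, 6)

Group: 289(x² - 12x) + 225(y² + 22y) = 27396
Complete the square: 289(x - 6)² + 225(y + 11)² = 27396 + 10404 + 27225 = 65025
Dividing both sides by 65025: (x - 6)²/225 + (y + 11)²/289 = 1
Ellipse, center (6, -11), major axis vertical; a² = 289, b² = 225.
a = 17. Vertices at (h, k ± a).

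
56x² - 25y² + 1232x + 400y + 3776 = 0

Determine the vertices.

(-16, 8) and (-6, 8)

Group the x- and y-terms: 56(x² + 22x) -25(y² - 16y) = -3776
Completing the square gives 56(x + 11)² -25(y - 8)² = -3776 + 6776 - 1600 = 1400.
Divide by 1400: (x + 11)²/25 - (y - 8)²/56 = 1
Hyperbola, center (-11, 8), transverse axis horizontal; a² = 25, b² = 56.
a = 5. Vertices at (h ± a, k).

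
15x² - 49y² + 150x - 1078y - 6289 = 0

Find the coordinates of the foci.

(-13, -11) and (3, -11)

Group: 15(x² + 10x) -49(y² + 22y) = 6289
15(x + 5)² -49(y + 11)² = 6289 + 375 - 5929 = 735
Divide through by 735 to get (x + 5)²/49 - (y + 11)²/15 = 1.
Hyperbola, center (-5, -11), transverse axis horizontal; a² = 49, b² = 15.
c² = a² + b² = 49 + 15 = 64, so c = 8.
Foci lie on the horizontal axis through the center: (h ± c, k).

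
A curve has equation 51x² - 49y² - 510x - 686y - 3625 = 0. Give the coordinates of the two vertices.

Group the x- and y-terms: 51(x² - 10x) -49(y² + 14y) = 3625
Completing the square gives 51(x - 5)² -49(y + 7)² = 3625 + 1275 - 2401 = 2499.
Divide by 2499: (x - 5)²/49 - (y + 7)²/51 = 1
Hyperbola, center (5, -7), transverse axis horizontal; a² = 49, b² = 51.
a = 7. Vertices at (h ± a, k).

(-2, -7) and (12, -7)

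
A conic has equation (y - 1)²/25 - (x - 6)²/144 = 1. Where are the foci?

(6, -12) and (6, 14)

Center (6, 1). The positive term is the y-term, so the transverse axis is vertical; a² = 25, b² = 144.
c² = a² + b² = 25 + 144 = 169, so c = 13.
Foci lie on the vertical axis through the center: (h, k ± c).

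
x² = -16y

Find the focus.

Vertex (0, 0); 4p = -16 so p = -4. Opens down.
Focus is p units from the vertex along the axis: (h, k + p).

(0, -4)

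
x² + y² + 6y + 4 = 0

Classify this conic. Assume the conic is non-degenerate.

circle

No xy term. Coefficients of x² and y² are A = 1, C = 1.
A = C (same sign) ⇒ circle.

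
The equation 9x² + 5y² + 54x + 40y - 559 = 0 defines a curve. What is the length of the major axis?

24

Group the x- and y-terms: 9(x² + 6x) + 5(y² + 8y) = 559
Complete the square in x and y: 9(x + 3)² + 5(y + 4)² = 559 + 81 + 80 = 720
Divide through by 720 to get (x + 3)²/80 + (y + 4)²/144 = 1.
Ellipse, center (-3, -4), major axis vertical; a² = 144, b² = 80.
a² = 144 so a = 12; the major axis has length 2a = 24.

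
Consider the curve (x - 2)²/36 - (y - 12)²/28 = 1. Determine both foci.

Center (2, 12). The positive term is the x-term, so the transverse axis is horizontal; a² = 36, b² = 28.
c² = a² + b² = 36 + 28 = 64, so c = 8.
Foci lie on the horizontal axis through the center: (h ± c, k).

(-6, 12) and (10, 12)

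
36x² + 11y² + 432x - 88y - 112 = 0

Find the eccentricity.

e = 5/6

Collect terms: 36(x² + 12x) + 11(y² - 8y) = 112
Complete the square: 36(x + 6)² + 11(y - 4)² = 112 + 1296 + 176 = 1584
Divide through by 1584 to get (x + 6)²/44 + (y - 4)²/144 = 1.
Ellipse, center (-6, 4), major axis vertical; a² = 144, b² = 44.
c² = a² - b² = 100, so c = 10.
e = c/a = 10/12 = 5/6.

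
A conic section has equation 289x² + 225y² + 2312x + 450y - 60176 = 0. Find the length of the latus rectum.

450/17

Rearranging, 289(x² + 8x) + 225(y² + 2y) = 60176.
Complete the square in x and y: 289(x + 4)² + 225(y + 1)² = 60176 + 4624 + 225 = 65025
Divide by 65025: (x + 4)²/225 + (y + 1)²/289 = 1
Ellipse, center (-4, -1), major axis vertical; a² = 289, b² = 225.
Latus rectum length = 2b²/a = 2·225/17 = 450/17.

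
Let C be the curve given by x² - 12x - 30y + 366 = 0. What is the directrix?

Only x is squared. Complete the square in x: (x - 6)² = 30(y - 11).
Vertex (6, 11); 4p = 30 so p = 15/2. Opens up.
Directrix is the horizontal line y = k − p = 11 − (15/2) = 7/2.

y = 7/2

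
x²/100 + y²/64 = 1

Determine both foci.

Center (0, 0). The larger denominator 100 sits under the x-term, so the major axis is horizontal; a² = 100, b² = 64.
c² = a² - b² = 100 - 64 = 36, so c = 6.
Foci lie on the horizontal axis through the center: (h ± c, k).

(-6, 0) and (6, 0)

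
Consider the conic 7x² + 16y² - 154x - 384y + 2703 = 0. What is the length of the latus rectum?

Group the x- and y-terms: 7(x² - 22x) + 16(y² - 24y) = -2703
Completing the square gives 7(x - 11)² + 16(y - 12)² = -2703 + 847 + 2304 = 448.
Divide through by 448 to get (x - 11)²/64 + (y - 12)²/28 = 1.
Ellipse, center (11, 12), major axis horizontal; a² = 64, b² = 28.
Latus rectum length = 2b²/a = 2·28/8 = 7.

7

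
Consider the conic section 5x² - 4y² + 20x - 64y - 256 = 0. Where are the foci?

Collect terms: 5(x² + 4x) -4(y² + 16y) = 256
Completing the square gives 5(x + 2)² -4(y + 8)² = 256 + 20 - 256 = 20.
Divide through by 20 to get (x + 2)²/4 - (y + 8)²/5 = 1.
Hyperbola, center (-2, -8), transverse axis horizontal; a² = 4, b² = 5.
c² = a² + b² = 4 + 5 = 9, so c = 3.
Foci lie on the horizontal axis through the center: (h ± c, k).

(-5, -8) and (1, -8)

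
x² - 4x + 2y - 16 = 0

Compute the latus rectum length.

2

Only x is squared. Complete the square in x: (x - 2)² = -2(y - 10).
Vertex (2, 10); 4p = -2 so p = -1/2. Opens down.
Latus rectum length = |4p| = 2.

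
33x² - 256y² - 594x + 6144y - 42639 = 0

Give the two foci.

Rearranging, 33(x² - 18x) -256(y² - 24y) = 42639.
33(x - 9)² -256(y - 12)² = 42639 + 2673 - 36864 = 8448
Dividing both sides by 8448: (x - 9)²/256 - (y - 12)²/33 = 1
Hyperbola, center (9, 12), transverse axis horizontal; a² = 256, b² = 33.
c² = a² + b² = 256 + 33 = 289, so c = 17.
Foci lie on the horizontal axis through the center: (h ± c, k).

(-8, 12) and (26, 12)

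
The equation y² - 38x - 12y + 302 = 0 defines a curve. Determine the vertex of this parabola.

Only y is squared. Complete the square in y: (y - 6)² = 38(x - 7).
Vertex (7, 6); 4p = 38 so p = 19/2. Opens right.

(7, 6)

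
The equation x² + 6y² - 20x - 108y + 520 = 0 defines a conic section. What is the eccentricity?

Rearranging, (x² - 20x) + 6(y² - 18y) = -520.
Complete the square in x and y: (x - 10)² + 6(y - 9)² = -520 + 100 + 486 = 66
Dividing both sides by 66: (x - 10)²/66 + (y - 9)²/11 = 1
Ellipse, center (10, 9), major axis horizontal; a² = 66, b² = 11.
c² = a² - b² = 55, so c = √55.
e = c/a = √55/√66 = √30/6.

e = √30/6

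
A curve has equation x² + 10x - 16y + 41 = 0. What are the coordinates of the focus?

(-5, 5)

Only x is squared. Complete the square in x: (x + 5)² = 16(y - 1).
Vertex (-5, 1); 4p = 16 so p = 4. Opens up.
Focus is p units from the vertex along the axis: (h, k + p).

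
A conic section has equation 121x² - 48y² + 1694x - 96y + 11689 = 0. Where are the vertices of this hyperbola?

Group the x- and y-terms: 121(x² + 14x) -48(y² + 2y) = -11689
121(x + 7)² -48(y + 1)² = -11689 + 5929 - 48 = -5808
Divide through by -5808 to get (y + 1)²/121 - (x + 7)²/48 = 1.
Hyperbola, center (-7, -1), transverse axis vertical; a² = 121, b² = 48.
a = 11. Vertices at (h, k ± a).

(-7, -12) and (-7, 10)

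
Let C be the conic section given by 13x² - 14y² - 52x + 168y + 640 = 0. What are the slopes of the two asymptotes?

√182/14 and -√182/14

Collect terms: 13(x² - 4x) -14(y² - 12y) = -640
Complete the square: 13(x - 2)² -14(y - 6)² = -640 + 52 - 504 = -1092
Divide through by -1092 to get (y - 6)²/78 - (x - 2)²/84 = 1.
Hyperbola, center (2, 6), transverse axis vertical; a² = 78, b² = 84.
For a vertical hyperbola the asymptotes have slope ±a/b.
Here that is ±√78/2√21 = ±√182/14.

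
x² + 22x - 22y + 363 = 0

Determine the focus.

(-11, 33/2)

Only x is squared. Complete the square in x: (x + 11)² = 22(y - 11).
Vertex (-11, 11); 4p = 22 so p = 11/2. Opens up.
Focus is p units from the vertex along the axis: (h, k + p).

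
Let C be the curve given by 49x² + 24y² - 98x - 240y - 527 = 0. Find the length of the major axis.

14

Group the x- and y-terms: 49(x² - 2x) + 24(y² - 10y) = 527
Complete the square in x and y: 49(x - 1)² + 24(y - 5)² = 527 + 49 + 600 = 1176
Divide by 1176: (x - 1)²/24 + (y - 5)²/49 = 1
Ellipse, center (1, 5), major axis vertical; a² = 49, b² = 24.
a² = 49 so a = 7; the major axis has length 2a = 14.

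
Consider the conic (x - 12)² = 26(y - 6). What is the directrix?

y = -1/2

Vertex (12, 6); 4p = 26 so p = 13/2. Opens up.
Directrix is the horizontal line y = k − p = 6 − (13/2) = -1/2.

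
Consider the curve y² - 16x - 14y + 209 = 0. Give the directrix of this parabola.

x = 6

Only y is squared. Complete the square in y: (y - 7)² = 16(x - 10).
Vertex (10, 7); 4p = 16 so p = 4. Opens right.
Directrix is the vertical line x = h − p = 10 − (4) = 6.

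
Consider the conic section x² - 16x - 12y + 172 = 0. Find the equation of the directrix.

Only x is squared. Complete the square in x: (x - 8)² = 12(y - 9).
Vertex (8, 9); 4p = 12 so p = 3. Opens up.
Directrix is the horizontal line y = k − p = 9 − (3) = 6.

y = 6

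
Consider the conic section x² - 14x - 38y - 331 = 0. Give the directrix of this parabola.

y = -39/2

Only x is squared. Complete the square in x: (x - 7)² = 38(y + 10).
Vertex (7, -10); 4p = 38 so p = 19/2. Opens up.
Directrix is the horizontal line y = k − p = -10 − (19/2) = -39/2.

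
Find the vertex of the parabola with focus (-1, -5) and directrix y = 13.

(-1, 4)

The vertex is the midpoint between the focus and the directrix along the axis of symmetry.
Axis is vertical (directrix is horizontal). Vertex y-coordinate = (-5 + 13)/2 = 4; x-coordinate = -1.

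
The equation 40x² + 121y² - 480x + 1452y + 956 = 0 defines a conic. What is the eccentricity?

e = 9/11

Group: 40(x² - 12x) + 121(y² + 12y) = -956
40(x - 6)² + 121(y + 6)² = -956 + 1440 + 4356 = 4840
Divide through by 4840 to get (x - 6)²/121 + (y + 6)²/40 = 1.
Ellipse, center (6, -6), major axis horizontal; a² = 121, b² = 40.
c² = a² - b² = 81, so c = 9.
e = c/a = 9/11.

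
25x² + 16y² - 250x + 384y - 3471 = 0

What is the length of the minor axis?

Group the x- and y-terms: 25(x² - 10x) + 16(y² + 24y) = 3471
Complete the square: 25(x - 5)² + 16(y + 12)² = 3471 + 625 + 2304 = 6400
Dividing both sides by 6400: (x - 5)²/256 + (y + 12)²/400 = 1
Ellipse, center (5, -12), major axis vertical; a² = 400, b² = 256.
b² = 256 so b = 16; the minor axis has length 2b = 32.

32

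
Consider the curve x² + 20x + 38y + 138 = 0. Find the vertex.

Only x is squared. Complete the square in x: (x + 10)² = -38(y + 1).
Vertex (-10, -1); 4p = -38 so p = -19/2. Opens down.

(-10, -1)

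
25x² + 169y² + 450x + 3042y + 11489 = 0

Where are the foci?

(-21, -9) and (3, -9)

Rearranging, 25(x² + 18x) + 169(y² + 18y) = -11489.
Complete the square in x and y: 25(x + 9)² + 169(y + 9)² = -11489 + 2025 + 13689 = 4225
Dividing both sides by 4225: (x + 9)²/169 + (y + 9)²/25 = 1
Ellipse, center (-9, -9), major axis horizontal; a² = 169, b² = 25.
c² = a² - b² = 169 - 25 = 144, so c = 12.
Foci lie on the horizontal axis through the center: (h ± c, k).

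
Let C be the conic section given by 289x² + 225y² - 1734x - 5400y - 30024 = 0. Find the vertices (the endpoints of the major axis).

Collect terms: 289(x² - 6x) + 225(y² - 24y) = 30024
Complete the square in x and y: 289(x - 3)² + 225(y - 12)² = 30024 + 2601 + 32400 = 65025
Dividing both sides by 65025: (x - 3)²/225 + (y - 12)²/289 = 1
Ellipse, center (3, 12), major axis vertical; a² = 289, b² = 225.
a = 17. Vertices at (h, k ± a).

(3, -5) and (3, 29)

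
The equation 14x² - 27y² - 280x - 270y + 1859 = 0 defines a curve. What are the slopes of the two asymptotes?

√42/9 and -√42/9

Rearranging, 14(x² - 20x) -27(y² + 10y) = -1859.
Complete the square in x and y: 14(x - 10)² -27(y + 5)² = -1859 + 1400 - 675 = -1134
Divide through by -1134 to get (y + 5)²/42 - (x - 10)²/81 = 1.
Hyperbola, center (10, -5), transverse axis vertical; a² = 42, b² = 81.
For a vertical hyperbola the asymptotes have slope ±a/b.
Here that is ±√42/9.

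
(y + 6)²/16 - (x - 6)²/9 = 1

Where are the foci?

(6, -11) and (6, -1)

Center (6, -6). The positive term is the y-term, so the transverse axis is vertical; a² = 16, b² = 9.
c² = a² + b² = 16 + 9 = 25, so c = 5.
Foci lie on the vertical axis through the center: (h, k ± c).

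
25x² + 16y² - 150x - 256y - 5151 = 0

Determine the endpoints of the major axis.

Group the x- and y-terms: 25(x² - 6x) + 16(y² - 16y) = 5151
Complete the square: 25(x - 3)² + 16(y - 8)² = 5151 + 225 + 1024 = 6400
Divide by 6400: (x - 3)²/256 + (y - 8)²/400 = 1
Ellipse, center (3, 8), major axis vertical; a² = 400, b² = 256.
a = 20. Vertices at (h, k ± a).

(3, -12) and (3, 28)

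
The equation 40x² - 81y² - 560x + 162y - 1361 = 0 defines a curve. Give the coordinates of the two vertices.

Group: 40(x² - 14x) -81(y² - 2y) = 1361
Complete the square: 40(x - 7)² -81(y - 1)² = 1361 + 1960 - 81 = 3240
Divide through by 3240 to get (x - 7)²/81 - (y - 1)²/40 = 1.
Hyperbola, center (7, 1), transverse axis horizontal; a² = 81, b² = 40.
a = 9. Vertices at (h ± a, k).

(-2, 1) and (16, 1)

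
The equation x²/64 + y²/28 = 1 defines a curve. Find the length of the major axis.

Center (0, 0). The larger denominator 64 sits under the x-term, so the major axis is horizontal; a² = 64, b² = 28.
a² = 64 so a = 8; the major axis has length 2a = 16.

16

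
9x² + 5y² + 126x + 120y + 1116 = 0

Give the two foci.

(-7, -14) and (-7, -10)

Collect terms: 9(x² + 14x) + 5(y² + 24y) = -1116
Completing the square gives 9(x + 7)² + 5(y + 12)² = -1116 + 441 + 720 = 45.
Divide by 45: (x + 7)²/5 + (y + 12)²/9 = 1
Ellipse, center (-7, -12), major axis vertical; a² = 9, b² = 5.
c² = a² - b² = 9 - 5 = 4, so c = 2.
Foci lie on the vertical axis through the center: (h, k ± c).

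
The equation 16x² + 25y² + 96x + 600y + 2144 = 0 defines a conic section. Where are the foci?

Rearranging, 16(x² + 6x) + 25(y² + 24y) = -2144.
16(x + 3)² + 25(y + 12)² = -2144 + 144 + 3600 = 1600
Divide by 1600: (x + 3)²/100 + (y + 12)²/64 = 1
Ellipse, center (-3, -12), major axis horizontal; a² = 100, b² = 64.
c² = a² - b² = 100 - 64 = 36, so c = 6.
Foci lie on the horizontal axis through the center: (h ± c, k).

(-9, -12) and (3, -12)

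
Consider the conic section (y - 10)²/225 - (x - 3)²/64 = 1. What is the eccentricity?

Center (3, 10). The positive term is the y-term, so the transverse axis is vertical; a² = 225, b² = 64.
c² = a² + b² = 289, so c = 17.
e = c/a = 17/15.

e = 17/15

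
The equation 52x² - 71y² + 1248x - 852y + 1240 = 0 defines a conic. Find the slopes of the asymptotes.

2√923/71 and -2√923/71

52(x² + 24x) -71(y² + 12y) = -1240
Completing the square gives 52(x + 12)² -71(y + 6)² = -1240 + 7488 - 2556 = 3692.
Dividing both sides by 3692: (x + 12)²/71 - (y + 6)²/52 = 1
Hyperbola, center (-12, -6), transverse axis horizontal; a² = 71, b² = 52.
For a horizontal hyperbola the asymptotes have slope ±b/a.
Here that is ±2√13/√71 = ±2√923/71.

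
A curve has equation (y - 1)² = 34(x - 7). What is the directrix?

Vertex (7, 1); 4p = 34 so p = 17/2. Opens right.
Directrix is the vertical line x = h − p = 7 − (17/2) = -3/2.

x = -3/2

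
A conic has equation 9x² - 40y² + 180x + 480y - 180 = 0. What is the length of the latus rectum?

Rearranging, 9(x² + 20x) -40(y² - 12y) = 180.
Completing the square gives 9(x + 10)² -40(y - 6)² = 180 + 900 - 1440 = -360.
Dividing both sides by -360: (y - 6)²/9 - (x + 10)²/40 = 1
Hyperbola, center (-10, 6), transverse axis vertical; a² = 9, b² = 40.
Latus rectum length = 2b²/a = 2·40/3 = 80/3.

80/3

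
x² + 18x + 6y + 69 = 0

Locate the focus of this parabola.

(-9, 1/2)

Only x is squared. Complete the square in x: (x + 9)² = -6(y - 2).
Vertex (-9, 2); 4p = -6 so p = -3/2. Opens down.
Focus is p units from the vertex along the axis: (h, k + p).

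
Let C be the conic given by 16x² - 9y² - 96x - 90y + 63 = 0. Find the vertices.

16(x² - 6x) -9(y² + 10y) = -63
Complete the square in x and y: 16(x - 3)² -9(y + 5)² = -63 + 144 - 225 = -144
Dividing both sides by -144: (y + 5)²/16 - (x - 3)²/9 = 1
Hyperbola, center (3, -5), transverse axis vertical; a² = 16, b² = 9.
a = 4. Vertices at (h, k ± a).

(3, -9) and (3, -1)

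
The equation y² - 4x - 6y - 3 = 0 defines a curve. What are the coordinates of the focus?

Only y is squared. Complete the square in y: (y - 3)² = 4(x + 3).
Vertex (-3, 3); 4p = 4 so p = 1. Opens right.
Focus is p units from the vertex along the axis: (h + p, k).

(-2, 3)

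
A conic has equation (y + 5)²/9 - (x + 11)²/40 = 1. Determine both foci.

(-11, -12) and (-11, 2)

Center (-11, -5). The positive term is the y-term, so the transverse axis is vertical; a² = 9, b² = 40.
c² = a² + b² = 9 + 40 = 49, so c = 7.
Foci lie on the vertical axis through the center: (h, k ± c).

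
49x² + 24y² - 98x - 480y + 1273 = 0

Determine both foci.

(1, 5) and (1, 15)

Group the x- and y-terms: 49(x² - 2x) + 24(y² - 20y) = -1273
Complete the square: 49(x - 1)² + 24(y - 10)² = -1273 + 49 + 2400 = 1176
Dividing both sides by 1176: (x - 1)²/24 + (y - 10)²/49 = 1
Ellipse, center (1, 10), major axis vertical; a² = 49, b² = 24.
c² = a² - b² = 49 - 24 = 25, so c = 5.
Foci lie on the vertical axis through the center: (h, k ± c).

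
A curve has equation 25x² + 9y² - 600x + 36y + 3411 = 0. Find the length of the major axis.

Collect terms: 25(x² - 24x) + 9(y² + 4y) = -3411
25(x - 12)² + 9(y + 2)² = -3411 + 3600 + 36 = 225
Divide through by 225 to get (x - 12)²/9 + (y + 2)²/25 = 1.
Ellipse, center (12, -2), major axis vertical; a² = 25, b² = 9.
a² = 25 so a = 5; the major axis has length 2a = 10.

10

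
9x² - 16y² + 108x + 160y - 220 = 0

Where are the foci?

Group: 9(x² + 12x) -16(y² - 10y) = 220
Complete the square: 9(x + 6)² -16(y - 5)² = 220 + 324 - 400 = 144
Divide by 144: (x + 6)²/16 - (y - 5)²/9 = 1
Hyperbola, center (-6, 5), transverse axis horizontal; a² = 16, b² = 9.
c² = a² + b² = 16 + 9 = 25, so c = 5.
Foci lie on the horizontal axis through the center: (h ± c, k).

(-11, 5) and (-1, 5)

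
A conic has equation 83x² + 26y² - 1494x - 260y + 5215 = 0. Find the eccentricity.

e = √4731/83

83(x² - 18x) + 26(y² - 10y) = -5215
Completing the square gives 83(x - 9)² + 26(y - 5)² = -5215 + 6723 + 650 = 2158.
Dividing both sides by 2158: (x - 9)²/26 + (y - 5)²/83 = 1
Ellipse, center (9, 5), major axis vertical; a² = 83, b² = 26.
c² = a² - b² = 57, so c = √57.
e = c/a = √57/√83 = √4731/83.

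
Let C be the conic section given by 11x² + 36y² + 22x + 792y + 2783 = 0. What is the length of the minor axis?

4√11

Group: 11(x² + 2x) + 36(y² + 22y) = -2783
11(x + 1)² + 36(y + 11)² = -2783 + 11 + 4356 = 1584
Divide by 1584: (x + 1)²/144 + (y + 11)²/44 = 1
Ellipse, center (-1, -11), major axis horizontal; a² = 144, b² = 44.
b² = 44 so b = 2√11; the minor axis has length 2b = 4√11.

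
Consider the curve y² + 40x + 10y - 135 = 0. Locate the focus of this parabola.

(-6, -5)

Only y is squared. Complete the square in y: (y + 5)² = -40(x - 4).
Vertex (4, -5); 4p = -40 so p = -10. Opens left.
Focus is p units from the vertex along the axis: (h + p, k).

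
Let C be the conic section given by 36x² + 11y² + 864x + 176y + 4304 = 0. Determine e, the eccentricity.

e = 5/6

Group the x- and y-terms: 36(x² + 24x) + 11(y² + 16y) = -4304
Complete the square: 36(x + 12)² + 11(y + 8)² = -4304 + 5184 + 704 = 1584
Divide through by 1584 to get (x + 12)²/44 + (y + 8)²/144 = 1.
Ellipse, center (-12, -8), major axis vertical; a² = 144, b² = 44.
c² = a² - b² = 100, so c = 10.
e = c/a = 10/12 = 5/6.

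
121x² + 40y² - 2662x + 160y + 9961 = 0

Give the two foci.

Group: 121(x² - 22x) + 40(y² + 4y) = -9961
Completing the square gives 121(x - 11)² + 40(y + 2)² = -9961 + 14641 + 160 = 4840.
Divide through by 4840 to get (x - 11)²/40 + (y + 2)²/121 = 1.
Ellipse, center (11, -2), major axis vertical; a² = 121, b² = 40.
c² = a² - b² = 121 - 40 = 81, so c = 9.
Foci lie on the vertical axis through the center: (h, k ± c).

(11, -11) and (11, 7)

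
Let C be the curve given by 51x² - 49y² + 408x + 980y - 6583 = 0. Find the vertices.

Rearranging, 51(x² + 8x) -49(y² - 20y) = 6583.
Completing the square gives 51(x + 4)² -49(y - 10)² = 6583 + 816 - 4900 = 2499.
Divide by 2499: (x + 4)²/49 - (y - 10)²/51 = 1
Hyperbola, center (-4, 10), transverse axis horizontal; a² = 49, b² = 51.
a = 7. Vertices at (h ± a, k).

(-11, 10) and (3, 10)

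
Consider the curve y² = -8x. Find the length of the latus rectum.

Vertex (0, 0); 4p = -8 so p = -2. Opens left.
Latus rectum length = |4p| = 8.

8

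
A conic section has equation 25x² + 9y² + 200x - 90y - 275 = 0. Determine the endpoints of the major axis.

25(x² + 8x) + 9(y² - 10y) = 275
Complete the square in x and y: 25(x + 4)² + 9(y - 5)² = 275 + 400 + 225 = 900
Dividing both sides by 900: (x + 4)²/36 + (y - 5)²/100 = 1
Ellipse, center (-4, 5), major axis vertical; a² = 100, b² = 36.
a = 10. Vertices at (h, k ± a).

(-4, -5) and (-4, 15)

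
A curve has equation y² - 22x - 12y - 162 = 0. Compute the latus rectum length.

Only y is squared. Complete the square in y: (y - 6)² = 22(x + 9).
Vertex (-9, 6); 4p = 22 so p = 11/2. Opens right.
Latus rectum length = |4p| = 22.

22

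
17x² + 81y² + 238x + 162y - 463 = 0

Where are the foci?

17(x² + 14x) + 81(y² + 2y) = 463
17(x + 7)² + 81(y + 1)² = 463 + 833 + 81 = 1377
Dividing both sides by 1377: (x + 7)²/81 + (y + 1)²/17 = 1
Ellipse, center (-7, -1), major axis horizontal; a² = 81, b² = 17.
c² = a² - b² = 81 - 17 = 64, so c = 8.
Foci lie on the horizontal axis through the center: (h ± c, k).

(-15, -1) and (1, -1)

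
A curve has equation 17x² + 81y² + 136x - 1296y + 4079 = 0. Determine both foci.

(-12, 8) and (4, 8)

17(x² + 8x) + 81(y² - 16y) = -4079
Complete the square: 17(x + 4)² + 81(y - 8)² = -4079 + 272 + 5184 = 1377
Divide by 1377: (x + 4)²/81 + (y - 8)²/17 = 1
Ellipse, center (-4, 8), major axis horizontal; a² = 81, b² = 17.
c² = a² - b² = 81 - 17 = 64, so c = 8.
Foci lie on the horizontal axis through the center: (h ± c, k).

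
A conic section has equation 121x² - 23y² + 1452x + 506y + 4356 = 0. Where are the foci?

Group: 121(x² + 12x) -23(y² - 22y) = -4356
Complete the square: 121(x + 6)² -23(y - 11)² = -4356 + 4356 - 2783 = -2783
Divide through by -2783 to get (y - 11)²/121 - (x + 6)²/23 = 1.
Hyperbola, center (-6, 11), transverse axis vertical; a² = 121, b² = 23.
c² = a² + b² = 121 + 23 = 144, so c = 12.
Foci lie on the vertical axis through the center: (h, k ± c).

(-6, -1) and (-6, 23)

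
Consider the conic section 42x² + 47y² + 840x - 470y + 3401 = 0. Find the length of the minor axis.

42(x² + 20x) + 47(y² - 10y) = -3401
42(x + 10)² + 47(y - 5)² = -3401 + 4200 + 1175 = 1974
Divide through by 1974 to get (x + 10)²/47 + (y - 5)²/42 = 1.
Ellipse, center (-10, 5), major axis horizontal; a² = 47, b² = 42.
b² = 42 so b = √42; the minor axis has length 2b = 2√42.

2√42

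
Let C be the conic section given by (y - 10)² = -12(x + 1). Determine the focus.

(-4, 10)

Vertex (-1, 10); 4p = -12 so p = -3. Opens left.
Focus is p units from the vertex along the axis: (h + p, k).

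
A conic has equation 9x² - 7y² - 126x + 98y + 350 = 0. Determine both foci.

(7, -1) and (7, 15)

9(x² - 14x) -7(y² - 14y) = -350
Completing the square gives 9(x - 7)² -7(y - 7)² = -350 + 441 - 343 = -252.
Dividing both sides by -252: (y - 7)²/36 - (x - 7)²/28 = 1
Hyperbola, center (7, 7), transverse axis vertical; a² = 36, b² = 28.
c² = a² + b² = 36 + 28 = 64, so c = 8.
Foci lie on the vertical axis through the center: (h, k ± c).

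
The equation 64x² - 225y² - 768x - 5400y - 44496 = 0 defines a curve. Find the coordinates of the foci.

(-11, -12) and (23, -12)

Group the x- and y-terms: 64(x² - 12x) -225(y² + 24y) = 44496
Complete the square in x and y: 64(x - 6)² -225(y + 12)² = 44496 + 2304 - 32400 = 14400
Divide through by 14400 to get (x - 6)²/225 - (y + 12)²/64 = 1.
Hyperbola, center (6, -12), transverse axis horizontal; a² = 225, b² = 64.
c² = a² + b² = 225 + 64 = 289, so c = 17.
Foci lie on the horizontal axis through the center: (h ± c, k).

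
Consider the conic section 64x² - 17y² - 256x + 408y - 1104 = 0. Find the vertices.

Collect terms: 64(x² - 4x) -17(y² - 24y) = 1104
Completing the square gives 64(x - 2)² -17(y - 12)² = 1104 + 256 - 2448 = -1088.
Divide by -1088: (y - 12)²/64 - (x - 2)²/17 = 1
Hyperbola, center (2, 12), transverse axis vertical; a² = 64, b² = 17.
a = 8. Vertices at (h, k ± a).

(2, 4) and (2, 20)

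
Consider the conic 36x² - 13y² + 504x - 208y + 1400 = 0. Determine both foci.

(-7, -15) and (-7, -1)

Group: 36(x² + 14x) -13(y² + 16y) = -1400
Complete the square in x and y: 36(x + 7)² -13(y + 8)² = -1400 + 1764 - 832 = -468
Divide by -468: (y + 8)²/36 - (x + 7)²/13 = 1
Hyperbola, center (-7, -8), transverse axis vertical; a² = 36, b² = 13.
c² = a² + b² = 36 + 13 = 49, so c = 7.
Foci lie on the vertical axis through the center: (h, k ± c).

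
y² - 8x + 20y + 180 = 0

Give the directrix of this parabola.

x = 8

Only y is squared. Complete the square in y: (y + 10)² = 8(x - 10).
Vertex (10, -10); 4p = 8 so p = 2. Opens right.
Directrix is the vertical line x = h − p = 10 − (2) = 8.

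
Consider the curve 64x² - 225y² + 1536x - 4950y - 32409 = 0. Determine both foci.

64(x² + 24x) -225(y² + 22y) = 32409
Complete the square in x and y: 64(x + 12)² -225(y + 11)² = 32409 + 9216 - 27225 = 14400
Divide through by 14400 to get (x + 12)²/225 - (y + 11)²/64 = 1.
Hyperbola, center (-12, -11), transverse axis horizontal; a² = 225, b² = 64.
c² = a² + b² = 225 + 64 = 289, so c = 17.
Foci lie on the horizontal axis through the center: (h ± c, k).

(-29, -11) and (5, -11)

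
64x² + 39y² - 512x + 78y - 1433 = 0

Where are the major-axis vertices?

64(x² - 8x) + 39(y² + 2y) = 1433
Complete the square in x and y: 64(x - 4)² + 39(y + 1)² = 1433 + 1024 + 39 = 2496
Divide by 2496: (x - 4)²/39 + (y + 1)²/64 = 1
Ellipse, center (4, -1), major axis vertical; a² = 64, b² = 39.
a = 8. Vertices at (h, k ± a).

(4, -9) and (4, 7)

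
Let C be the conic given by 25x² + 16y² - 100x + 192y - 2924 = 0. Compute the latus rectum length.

96/5

25(x² - 4x) + 16(y² + 12y) = 2924
Complete the square in x and y: 25(x - 2)² + 16(y + 6)² = 2924 + 100 + 576 = 3600
Divide by 3600: (x - 2)²/144 + (y + 6)²/225 = 1
Ellipse, center (2, -6), major axis vertical; a² = 225, b² = 144.
Latus rectum length = 2b²/a = 2·144/15 = 96/5.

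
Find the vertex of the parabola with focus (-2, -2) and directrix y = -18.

The vertex is the midpoint between the focus and the directrix along the axis of symmetry.
Axis is vertical (directrix is horizontal). Vertex y-coordinate = (-2 + (-18))/2 = -10; x-coordinate = -2.

(-2, -10)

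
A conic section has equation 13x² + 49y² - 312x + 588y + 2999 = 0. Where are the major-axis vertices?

(5, -6) and (19, -6)

13(x² - 24x) + 49(y² + 12y) = -2999
Complete the square in x and y: 13(x - 12)² + 49(y + 6)² = -2999 + 1872 + 1764 = 637
Dividing both sides by 637: (x - 12)²/49 + (y + 6)²/13 = 1
Ellipse, center (12, -6), major axis horizontal; a² = 49, b² = 13.
a = 7. Vertices at (h ± a, k).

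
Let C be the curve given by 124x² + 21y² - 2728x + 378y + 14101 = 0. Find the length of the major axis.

4√31

Collect terms: 124(x² - 22x) + 21(y² + 18y) = -14101
124(x - 11)² + 21(y + 9)² = -14101 + 15004 + 1701 = 2604
Divide through by 2604 to get (x - 11)²/21 + (y + 9)²/124 = 1.
Ellipse, center (11, -9), major axis vertical; a² = 124, b² = 21.
a² = 124 so a = 2√31; the major axis has length 2a = 4√31.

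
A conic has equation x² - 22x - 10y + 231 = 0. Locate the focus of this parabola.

(11, 27/2)

Only x is squared. Complete the square in x: (x - 11)² = 10(y - 11).
Vertex (11, 11); 4p = 10 so p = 5/2. Opens up.
Focus is p units from the vertex along the axis: (h, k + p).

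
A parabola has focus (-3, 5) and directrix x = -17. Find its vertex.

(-10, 5)

The vertex is the midpoint between the focus and the directrix along the axis of symmetry.
Axis is horizontal (directrix is vertical). Vertex x-coordinate = (-3 + (-17))/2 = -10; y-coordinate = 5.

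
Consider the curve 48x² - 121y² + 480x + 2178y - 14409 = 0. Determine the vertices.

Collect terms: 48(x² + 10x) -121(y² - 18y) = 14409
Complete the square in x and y: 48(x + 5)² -121(y - 9)² = 14409 + 1200 - 9801 = 5808
Divide through by 5808 to get (x + 5)²/121 - (y - 9)²/48 = 1.
Hyperbola, center (-5, 9), transverse axis horizontal; a² = 121, b² = 48.
a = 11. Vertices at (h ± a, k).

(-16, 9) and (6, 9)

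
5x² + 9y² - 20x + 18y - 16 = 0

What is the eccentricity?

e = 2/3

Collect terms: 5(x² - 4x) + 9(y² + 2y) = 16
Complete the square in x and y: 5(x - 2)² + 9(y + 1)² = 16 + 20 + 9 = 45
Divide through by 45 to get (x - 2)²/9 + (y + 1)²/5 = 1.
Ellipse, center (2, -1), major axis horizontal; a² = 9, b² = 5.
c² = a² - b² = 4, so c = 2.
e = c/a = 2/3.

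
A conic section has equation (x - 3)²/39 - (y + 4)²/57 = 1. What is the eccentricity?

e = 4√26/13

Center (3, -4). The positive term is the x-term, so the transverse axis is horizontal; a² = 39, b² = 57.
c² = a² + b² = 96, so c = 4√6.
e = c/a = 4√6/√39 = 4√26/13.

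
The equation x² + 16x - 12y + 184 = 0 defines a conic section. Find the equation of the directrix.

y = 7

Only x is squared. Complete the square in x: (x + 8)² = 12(y - 10).
Vertex (-8, 10); 4p = 12 so p = 3. Opens up.
Directrix is the horizontal line y = k − p = 10 − (3) = 7.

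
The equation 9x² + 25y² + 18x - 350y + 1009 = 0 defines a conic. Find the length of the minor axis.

6

Group: 9(x² + 2x) + 25(y² - 14y) = -1009
9(x + 1)² + 25(y - 7)² = -1009 + 9 + 1225 = 225
Divide through by 225 to get (x + 1)²/25 + (y - 7)²/9 = 1.
Ellipse, center (-1, 7), major axis horizontal; a² = 25, b² = 9.
b² = 9 so b = 3; the minor axis has length 2b = 6.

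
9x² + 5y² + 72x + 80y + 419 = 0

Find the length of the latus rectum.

Rearranging, 9(x² + 8x) + 5(y² + 16y) = -419.
Completing the square gives 9(x + 4)² + 5(y + 8)² = -419 + 144 + 320 = 45.
Divide through by 45 to get (x + 4)²/5 + (y + 8)²/9 = 1.
Ellipse, center (-4, -8), major axis vertical; a² = 9, b² = 5.
Latus rectum length = 2b²/a = 2·5/3 = 10/3.

10/3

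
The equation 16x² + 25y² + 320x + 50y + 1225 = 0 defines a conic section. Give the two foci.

(-13, -1) and (-7, -1)

16(x² + 20x) + 25(y² + 2y) = -1225
Complete the square: 16(x + 10)² + 25(y + 1)² = -1225 + 1600 + 25 = 400
Divide by 400: (x + 10)²/25 + (y + 1)²/16 = 1
Ellipse, center (-10, -1), major axis horizontal; a² = 25, b² = 16.
c² = a² - b² = 25 - 16 = 9, so c = 3.
Foci lie on the horizontal axis through the center: (h ± c, k).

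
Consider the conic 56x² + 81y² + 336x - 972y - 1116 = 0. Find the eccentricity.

Group the x- and y-terms: 56(x² + 6x) + 81(y² - 12y) = 1116
Completing the square gives 56(x + 3)² + 81(y - 6)² = 1116 + 504 + 2916 = 4536.
Dividing both sides by 4536: (x + 3)²/81 + (y - 6)²/56 = 1
Ellipse, center (-3, 6), major axis horizontal; a² = 81, b² = 56.
c² = a² - b² = 25, so c = 5.
e = c/a = 5/9.

e = 5/9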